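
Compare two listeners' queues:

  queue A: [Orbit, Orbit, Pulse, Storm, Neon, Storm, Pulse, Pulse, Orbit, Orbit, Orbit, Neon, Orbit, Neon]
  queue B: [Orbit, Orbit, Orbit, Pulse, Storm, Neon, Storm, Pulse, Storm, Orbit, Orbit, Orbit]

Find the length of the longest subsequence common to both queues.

10

Match Orbit (queue A #1, queue B #2) → Orbit (queue A #2, queue B #3) → Pulse (queue A #3, queue B #4) → Storm (queue A #4, queue B #5) → Neon (queue A #5, queue B #6) → Storm (queue A #6, queue B #7) → Pulse (queue A #7, queue B #8) → Orbit (queue A #10, queue B #10) → Orbit (queue A #11, queue B #11) → Orbit (queue A #13, queue B #12) — 10 songs in the same relative order in both, and the DP table's final entry dp[14][12] is also 10, so no common subsequence is longer.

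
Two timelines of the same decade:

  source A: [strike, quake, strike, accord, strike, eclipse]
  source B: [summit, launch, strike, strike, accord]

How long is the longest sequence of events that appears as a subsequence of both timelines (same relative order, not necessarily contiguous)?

Pick strike (source A #1, source B #3); then strike (source A #3, source B #4); then accord (source A #4, source B #5); all 3 events appear in both, in order. dp[6][5] = 3 confirms this is the maximum.

3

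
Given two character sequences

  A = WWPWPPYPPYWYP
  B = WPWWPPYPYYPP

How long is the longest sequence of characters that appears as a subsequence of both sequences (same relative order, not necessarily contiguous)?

Taking W at A[1]=B[1], then W at A[2]=B[3], then W at A[4]=B[4], then P at A[5]=B[5], then P at A[6]=B[6], then Y at A[7]=B[7], then P at A[9]=B[8], then Y at A[10]=B[9], then Y at A[12]=B[10], then P at A[13]=B[12] gives a common subsequence of length 10. dp[13][12] = 10 confirms this is the maximum.

10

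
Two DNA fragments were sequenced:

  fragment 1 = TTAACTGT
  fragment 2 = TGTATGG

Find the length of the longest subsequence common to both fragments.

5

Pick T at fragment 1[1]=fragment 2[1], T at fragment 1[2]=fragment 2[3], A at fragment 1[4]=fragment 2[4], T at fragment 1[6]=fragment 2[5], G at fragment 1[7]=fragment 2[7]; all 5 bases appear in both, in order, and the DP table's final entry dp[8][7] is also 5, so no common subsequence is longer.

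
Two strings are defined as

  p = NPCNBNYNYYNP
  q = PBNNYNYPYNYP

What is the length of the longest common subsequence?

9

Let dp[i][j] be the LCS length of the first i characters of p and the first j characters of q. dp[i][j] = dp[i-1][j-1]+1 when the i-th and j-th characters match, else max(dp[i-1][j], dp[i][j-1]).
    ·  P  B  N  N  Y  N  Y  P  Y  N  Y  P
 ·  0  0  0  0  0  0  0  0  0  0  0  0  0
 N  0  0  0  1  1  1  1  1  1  1  1  1  1
 P  0  1  1  1  1  1  1  1  2  2  2  2  2
 C  0  1  1  1  1  1  1  1  2  2  2  2  2
 N  0  1  1  2  2  2  2  2  2  2  3  3  3
 B  0  1  2  2  2  2  2  2  2  2  3  3  3
 N  0  1  2  3  3  3  3  3  3  3  3  3  3
 Y  0  1  2  3  3  4  4  4  4  4  4  4  4
 N  0  1  2  3  4  4  5  5  5  5  5  5  5
 Y  0  1  2  3  4  5  5  6  6  6  6  6  6
 Y  0  1  2  3  4  5  5  6  6  7  7  7  7
 N  0  1  2  3  4  5  6  6  6  7  8  8  8
 P  0  1  2  3  4  5  6  6  7  7  8  8  9
dp[12][12] = 9. One LCS (by backtracking along matches): PNNYNYYNP.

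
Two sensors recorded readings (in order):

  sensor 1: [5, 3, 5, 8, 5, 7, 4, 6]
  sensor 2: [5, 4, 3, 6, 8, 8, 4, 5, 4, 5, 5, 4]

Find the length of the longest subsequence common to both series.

Pick 5 at sensor 1[1]=sensor 2[1], then 3 at sensor 1[2]=sensor 2[3], then 5 at sensor 1[3]=sensor 2[10], then 5 at sensor 1[5]=sensor 2[11], then 4 at sensor 1[7]=sensor 2[12]; all 5 values appear in both, in order, and the DP table's final entry dp[8][12] is also 5, so no common subsequence is longer.

5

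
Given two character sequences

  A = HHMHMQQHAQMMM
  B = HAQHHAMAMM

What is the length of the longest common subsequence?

Taking H [1,1] → H [2,4] → H [4,5] → M [5,7] → A [9,8] → M [12,9] → M [13,10] gives a common subsequence of length 7, and the DP table's final entry dp[13][10] is also 7, so no common subsequence is longer.

7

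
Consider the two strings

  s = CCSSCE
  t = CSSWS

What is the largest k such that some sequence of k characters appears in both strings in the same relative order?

3

Let dp[i][j] be the LCS length of the first i characters of s and the first j characters of t. dp[i][j] = dp[i-1][j-1]+1 when the i-th and j-th characters match, else max(dp[i-1][j], dp[i][j-1]).
    ·  C  S  S  W  S
 ·  0  0  0  0  0  0
 C  0  1  1  1  1  1
 C  0  1  1  1  1  1
 S  0  1  2  2  2  2
 S  0  1  2  3  3  3
 C  0  1  2  3  3  3
 E  0  1  2  3  3  3
dp[6][5] = 3. One LCS (by backtracking along matches): CSS.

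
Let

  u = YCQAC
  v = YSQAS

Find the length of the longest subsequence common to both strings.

Let dp[i][j] be the LCS length of the first i characters of u and the first j characters of v. dp[i][j] = dp[i-1][j-1]+1 when the i-th and j-th characters match, else max(dp[i-1][j], dp[i][j-1]).
    ·  Y  S  Q  A  S
 ·  0  0  0  0  0  0
 Y  0  1  1  1  1  1
 C  0  1  1  1  1  1
 Q  0  1  1  2  2  2
 A  0  1  1  2  3  3
 C  0  1  1  2  3  3
dp[5][5] = 3. One LCS (by backtracking along matches): YQA.

3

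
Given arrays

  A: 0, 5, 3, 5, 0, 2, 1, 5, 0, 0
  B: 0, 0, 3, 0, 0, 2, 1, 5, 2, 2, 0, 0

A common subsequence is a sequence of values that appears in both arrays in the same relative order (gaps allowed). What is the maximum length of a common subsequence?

Match 0 (A #1, B #2); then 3 (A #3, B #3); then 0 (A #5, B #5); then 2 (A #6, B #6); then 1 (A #7, B #7); then 5 (A #8, B #8); then 0 (A #9, B #11); then 0 (A #10, B #12) — 8 values in the same relative order in both, and the DP table's final entry dp[10][12] is also 8, so no common subsequence is longer.

8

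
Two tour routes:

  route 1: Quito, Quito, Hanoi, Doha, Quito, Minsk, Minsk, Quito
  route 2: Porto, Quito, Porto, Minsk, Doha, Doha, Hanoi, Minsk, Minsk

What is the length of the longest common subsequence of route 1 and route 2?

One common subsequence of length 4: Quito [1,2], Hanoi [3,7], Minsk [6,8], Minsk [7,9], and the DP table's final entry dp[8][9] is also 4, so no common subsequence is longer.

4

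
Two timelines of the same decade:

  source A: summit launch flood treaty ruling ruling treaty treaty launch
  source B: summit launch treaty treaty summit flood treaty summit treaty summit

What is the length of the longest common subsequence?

5

One common subsequence of length 5: summit (source A #1, source B #1), then launch (source A #2, source B #2), then flood (source A #3, source B #6), then treaty (source A #4, source B #7), then treaty (source A #7, source B #9). The LCS DP gives dp[9][10] = 5, so this is optimal.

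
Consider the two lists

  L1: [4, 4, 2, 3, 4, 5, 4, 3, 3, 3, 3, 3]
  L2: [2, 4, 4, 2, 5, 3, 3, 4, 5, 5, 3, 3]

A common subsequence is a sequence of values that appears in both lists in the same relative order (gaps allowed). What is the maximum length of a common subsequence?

8

Let dp[i][j] be the LCS length of the first i values of L1 and the first j values of L2. dp[i][j] = dp[i-1][j-1]+1 when the i-th and j-th values match, else max(dp[i-1][j], dp[i][j-1]).
    ·  2  4  4  2  5  3  3  4  5  5  3  3
 ·  0  0  0  0  0  0  0  0  0  0  0  0  0
 4  0  0  1  1  1  1  1  1  1  1  1  1  1
 4  0  0  1  2  2  2  2  2  2  2  2  2  2
 2  0  1  1  2  3  3  3  3  3  3  3  3  3
 3  0  1  1  2  3  3  4  4  4  4  4  4  4
 4  0  1  2  2  3  3  4  4  5  5  5  5  5
 5  0  1  2  2  3  4  4  4  5  6  6  6  6
 4  0  1  2  3  3  4  4  4  5  6  6  6  6
 3  0  1  2  3  3  4  5  5  5  6  6  7  7
 3  0  1  2  3  3  4  5  6  6  6  6  7  8
 3  0  1  2  3  3  4  5  6  6  6  6  7  8
 3  0  1  2  3  3  4  5  6  6  6  6  7  8
 3  0  1  2  3  3  4  5  6  6  6  6  7  8
dp[12][12] = 8. One LCS (by backtracking along matches): 4, 4, 2, 3, 4, 5, 3, 3.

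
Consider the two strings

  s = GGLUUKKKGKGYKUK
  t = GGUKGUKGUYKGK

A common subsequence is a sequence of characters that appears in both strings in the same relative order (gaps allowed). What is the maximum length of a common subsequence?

Pick G [1,1] → G [2,2] → U [5,3] → K [8,4] → G [9,5] → K [10,7] → G [11,8] → Y [12,10] → K [13,11] → K [15,13]; all 10 characters appear in both, in order. Since dp[15][13] = 10, nothing longer is possible.

10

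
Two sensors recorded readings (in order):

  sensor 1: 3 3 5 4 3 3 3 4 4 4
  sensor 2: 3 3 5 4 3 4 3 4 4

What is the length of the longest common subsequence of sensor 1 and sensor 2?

Pick 3 (sensor 1 #1, sensor 2 #1); then 3 (sensor 1 #2, sensor 2 #2); then 5 (sensor 1 #3, sensor 2 #3); then 4 (sensor 1 #4, sensor 2 #4); then 3 (sensor 1 #5, sensor 2 #5); then 3 (sensor 1 #7, sensor 2 #7); then 4 (sensor 1 #9, sensor 2 #8); then 4 (sensor 1 #10, sensor 2 #9); all 8 values appear in both, in order, and the DP table's final entry dp[10][9] is also 8, so no common subsequence is longer.

8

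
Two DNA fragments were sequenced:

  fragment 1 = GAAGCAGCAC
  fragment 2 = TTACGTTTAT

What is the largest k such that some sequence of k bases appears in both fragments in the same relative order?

4

Let dp[i][j] be the LCS length of the first i bases of fragment 1 and the first j bases of fragment 2. dp[i][j] = dp[i-1][j-1]+1 when the i-th and j-th bases match, else max(dp[i-1][j], dp[i][j-1]).
    ·  T  T  A  C  G  T  T  T  A  T
 ·  0  0  0  0  0  0  0  0  0  0  0
 G  0  0  0  0  0  1  1  1  1  1  1
 A  0  0  0  1  1  1  1  1  1  2  2
 A  0  0  0  1  1  1  1  1  1  2  2
 G  0  0  0  1  1  2  2  2  2  2  2
 C  0  0  0  1  2  2  2  2  2  2  2
 A  0  0  0  1  2  2  2  2  2  3  3
 G  0  0  0  1  2  3  3  3  3  3  3
 C  0  0  0  1  2  3  3  3  3  3  3
 A  0  0  0  1  2  3  3  3  3  4  4
 C  0  0  0  1  2  3  3  3  3  4  4
dp[10][10] = 4. One LCS (by backtracking along matches): ACGA.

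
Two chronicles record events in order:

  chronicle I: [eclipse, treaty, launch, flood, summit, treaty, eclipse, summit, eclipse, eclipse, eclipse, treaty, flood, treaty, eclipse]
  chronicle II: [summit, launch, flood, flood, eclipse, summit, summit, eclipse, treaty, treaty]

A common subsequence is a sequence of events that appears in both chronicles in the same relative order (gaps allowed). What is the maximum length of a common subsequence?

7

Match launch at chronicle I[3]=chronicle II[2]; then flood at chronicle I[4]=chronicle II[4]; then summit at chronicle I[5]=chronicle II[6]; then summit at chronicle I[8]=chronicle II[7]; then eclipse at chronicle I[11]=chronicle II[8]; then treaty at chronicle I[12]=chronicle II[9]; then treaty at chronicle I[14]=chronicle II[10] — 7 events in the same relative order in both. The LCS DP gives dp[15][10] = 7, so this is optimal.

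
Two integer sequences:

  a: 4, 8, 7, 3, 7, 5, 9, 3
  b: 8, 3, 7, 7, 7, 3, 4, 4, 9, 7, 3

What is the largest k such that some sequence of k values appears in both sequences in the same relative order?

5

Match 8 (a #2, b #1); then 7 (a #3, b #5); then 3 (a #4, b #6); then 7 (a #5, b #10); then 3 (a #8, b #11) — 5 values in the same relative order in both, and the DP table's final entry dp[8][11] is also 5, so no common subsequence is longer.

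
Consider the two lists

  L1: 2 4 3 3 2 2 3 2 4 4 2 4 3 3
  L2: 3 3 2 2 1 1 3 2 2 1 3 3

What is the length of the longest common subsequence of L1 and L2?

Match 3 at L1[3]=L2[1] → 3 at L1[4]=L2[2] → 2 at L1[5]=L2[3] → 2 at L1[6]=L2[4] → 3 at L1[7]=L2[7] → 2 at L1[8]=L2[8] → 2 at L1[11]=L2[9] → 3 at L1[13]=L2[11] → 3 at L1[14]=L2[12] — 9 values in the same relative order in both. dp[14][12] = 9 confirms this is the maximum.

9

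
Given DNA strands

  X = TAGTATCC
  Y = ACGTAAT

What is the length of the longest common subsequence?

Match A (X #2, Y #1), G (X #3, Y #3), T (X #4, Y #4), A (X #5, Y #6), T (X #6, Y #7) — 5 bases in the same relative order in both. The LCS DP gives dp[8][7] = 5, so this is optimal.

5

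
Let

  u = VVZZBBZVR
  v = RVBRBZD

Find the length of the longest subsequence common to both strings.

Let dp[i][j] be the LCS length of the first i characters of u and the first j characters of v. dp[i][j] = dp[i-1][j-1]+1 when the i-th and j-th characters match, else max(dp[i-1][j], dp[i][j-1]).
    ·  R  V  B  R  B  Z  D
 ·  0  0  0  0  0  0  0  0
 V  0  0  1  1  1  1  1  1
 V  0  0  1  1  1  1  1  1
 Z  0  0  1  1  1  1  2  2
 Z  0  0  1  1  1  1  2  2
 B  0  0  1  2  2  2  2  2
 B  0  0  1  2  2  3  3  3
 Z  0  0  1  2  2  3  4  4
 V  0  0  1  2  2  3  4  4
 R  0  1  1  2  3  3  4  4
dp[9][7] = 4. One LCS (by backtracking along matches): VBBZ.

4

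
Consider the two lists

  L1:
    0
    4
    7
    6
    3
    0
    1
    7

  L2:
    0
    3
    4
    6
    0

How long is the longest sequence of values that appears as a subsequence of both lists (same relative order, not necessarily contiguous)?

Match 0 (L1 #1, L2 #1), 4 (L1 #2, L2 #3), 6 (L1 #4, L2 #4), 0 (L1 #6, L2 #5) — 4 values in the same relative order in both. dp[8][5] = 4 confirms this is the maximum.

4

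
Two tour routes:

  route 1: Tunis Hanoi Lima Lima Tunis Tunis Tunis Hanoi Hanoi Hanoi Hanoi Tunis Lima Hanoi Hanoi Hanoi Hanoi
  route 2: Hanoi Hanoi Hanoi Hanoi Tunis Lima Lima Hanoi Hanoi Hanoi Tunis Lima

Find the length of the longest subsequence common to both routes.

Taking Hanoi (route 1 #8, route 2 #1), Hanoi (route 1 #9, route 2 #2), Hanoi (route 1 #10, route 2 #3), Hanoi (route 1 #11, route 2 #4), Tunis (route 1 #12, route 2 #5), Lima (route 1 #13, route 2 #7), Hanoi (route 1 #14, route 2 #8), Hanoi (route 1 #15, route 2 #9), Hanoi (route 1 #16, route 2 #10) gives a common subsequence of length 9. dp[17][12] = 9 confirms this is the maximum.

9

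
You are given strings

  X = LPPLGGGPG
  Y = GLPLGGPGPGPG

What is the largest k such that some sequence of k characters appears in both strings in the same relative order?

Let dp[i][j] be the LCS length of the first i characters of X and the first j characters of Y. dp[i][j] = dp[i-1][j-1]+1 when the i-th and j-th characters match, else max(dp[i-1][j], dp[i][j-1]).
    ·  G  L  P  L  G  G  P  G  P  G  P  G
 ·  0  0  0  0  0  0  0  0  0  0  0  0  0
 L  0  0  1  1  1  1  1  1  1  1  1  1  1
 P  0  0  1  2  2  2  2  2  2  2  2  2  2
 P  0  0  1  2  2  2  2  3  3  3  3  3  3
 L  0  0  1  2  3  3  3  3  3  3  3  3  3
 G  0  1  1  2  3  4  4  4  4  4  4  4  4
 G  0  1  1  2  3  4  5  5  5  5  5  5  5
 G  0  1  1  2  3  4  5  5  6  6  6  6  6
 P  0  1  1  2  3  4  5  6  6  7  7  7  7
 G  0  1  1  2  3  4  5  6  7  7  8  8  8
dp[9][12] = 8. One LCS (by backtracking along matches): LPLGGGPG.

8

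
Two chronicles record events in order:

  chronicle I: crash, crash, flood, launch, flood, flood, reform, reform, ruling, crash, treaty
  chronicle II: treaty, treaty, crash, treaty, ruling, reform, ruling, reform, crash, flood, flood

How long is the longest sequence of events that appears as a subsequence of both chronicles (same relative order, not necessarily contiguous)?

Match crash (chronicle I #1, chronicle II #3), crash (chronicle I #2, chronicle II #9), flood (chronicle I #5, chronicle II #10), flood (chronicle I #6, chronicle II #11) — 4 events in the same relative order in both. dp[11][11] = 4 confirms this is the maximum.

4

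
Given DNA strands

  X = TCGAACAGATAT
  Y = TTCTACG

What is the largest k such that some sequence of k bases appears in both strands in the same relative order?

One common subsequence of length 5: T (X #1, Y #2) → C (X #2, Y #3) → A (X #5, Y #5) → C (X #6, Y #6) → G (X #8, Y #7), and the DP table's final entry dp[12][7] is also 5, so no common subsequence is longer.

5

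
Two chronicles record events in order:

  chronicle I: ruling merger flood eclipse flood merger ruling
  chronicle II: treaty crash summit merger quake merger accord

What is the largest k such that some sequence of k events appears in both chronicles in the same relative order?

Pick merger [2,4], then merger [6,6]; all 2 events appear in both, in order. dp[7][7] = 2 confirms this is the maximum.

2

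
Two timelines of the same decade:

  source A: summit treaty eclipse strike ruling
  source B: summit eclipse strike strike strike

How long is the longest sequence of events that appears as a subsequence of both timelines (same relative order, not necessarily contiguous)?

3

Pick summit [1,1], eclipse [3,2], strike [4,5]; all 3 events appear in both, in order. dp[5][5] = 3 confirms this is the maximum.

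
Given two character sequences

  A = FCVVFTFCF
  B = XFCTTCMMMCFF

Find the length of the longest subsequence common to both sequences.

Match F (A #1, B #2) → C (A #2, B #3) → T (A #6, B #5) → F (A #7, B #11) → F (A #9, B #12) — 5 characters in the same relative order in both. The LCS DP gives dp[9][12] = 5, so this is optimal.

5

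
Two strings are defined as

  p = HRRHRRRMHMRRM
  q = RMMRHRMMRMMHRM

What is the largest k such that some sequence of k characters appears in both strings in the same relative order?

9

Taking R (p #2, q #1), R (p #3, q #4), H (p #4, q #5), R (p #5, q #6), R (p #6, q #9), M (p #8, q #11), H (p #9, q #12), R (p #12, q #13), M (p #13, q #14) gives a common subsequence of length 9, and the DP table's final entry dp[13][14] is also 9, so no common subsequence is longer.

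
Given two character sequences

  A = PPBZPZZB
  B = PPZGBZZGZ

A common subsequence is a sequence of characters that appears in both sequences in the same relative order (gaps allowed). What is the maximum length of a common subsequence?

Let dp[i][j] be the LCS length of the first i characters of A and the first j characters of B. dp[i][j] = dp[i-1][j-1]+1 when the i-th and j-th characters match, else max(dp[i-1][j], dp[i][j-1]).
    ·  P  P  Z  G  B  Z  Z  G  Z
 ·  0  0  0  0  0  0  0  0  0  0
 P  0  1  1  1  1  1  1  1  1  1
 P  0  1  2  2  2  2  2  2  2  2
 B  0  1  2  2  2  3  3  3  3  3
 Z  0  1  2  3  3  3  4  4  4  4
 P  0  1  2  3  3  3  4  4  4  4
 Z  0  1  2  3  3  3  4  5  5  5
 Z  0  1  2  3  3  3  4  5  5  6
 B  0  1  2  3  3  4  4  5  5  6
dp[8][9] = 6. One LCS (by backtracking along matches): PPBZZZ.

6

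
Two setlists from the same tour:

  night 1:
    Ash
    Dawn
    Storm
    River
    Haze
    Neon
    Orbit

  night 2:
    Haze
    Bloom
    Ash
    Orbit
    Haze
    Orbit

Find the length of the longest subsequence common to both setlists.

Taking Ash [1,3] → Haze [5,5] → Orbit [7,6] gives a common subsequence of length 3. The LCS DP gives dp[7][6] = 3, so this is optimal.

3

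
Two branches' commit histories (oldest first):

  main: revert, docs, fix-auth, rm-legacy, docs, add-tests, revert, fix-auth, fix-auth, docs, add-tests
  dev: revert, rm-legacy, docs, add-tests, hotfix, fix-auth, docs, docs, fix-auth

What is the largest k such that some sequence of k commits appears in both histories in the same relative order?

6

One common subsequence of length 6: revert at main[1]=dev[1], rm-legacy at main[4]=dev[2], docs at main[5]=dev[3], add-tests at main[6]=dev[4], fix-auth at main[8]=dev[6], fix-auth at main[9]=dev[9], and the DP table's final entry dp[11][9] is also 6, so no common subsequence is longer.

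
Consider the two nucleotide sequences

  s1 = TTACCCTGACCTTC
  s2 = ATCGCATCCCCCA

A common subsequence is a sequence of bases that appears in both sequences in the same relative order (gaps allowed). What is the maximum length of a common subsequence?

7

Pick T at s1[1]=s2[2] → T at s1[2]=s2[7] → C at s1[4]=s2[8] → C at s1[5]=s2[9] → C at s1[6]=s2[10] → C at s1[10]=s2[11] → C at s1[11]=s2[12]; all 7 bases appear in both, in order. dp[14][13] = 7 confirms this is the maximum.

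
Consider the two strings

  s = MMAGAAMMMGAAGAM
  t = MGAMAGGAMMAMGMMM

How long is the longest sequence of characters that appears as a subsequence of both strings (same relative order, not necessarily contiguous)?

10

Taking M (s #1, t #1) → M (s #2, t #4) → A (s #3, t #5) → G (s #4, t #7) → A (s #5, t #8) → A (s #6, t #11) → M (s #7, t #12) → M (s #8, t #14) → M (s #9, t #15) → M (s #15, t #16) gives a common subsequence of length 10. Since dp[15][16] = 10, nothing longer is possible.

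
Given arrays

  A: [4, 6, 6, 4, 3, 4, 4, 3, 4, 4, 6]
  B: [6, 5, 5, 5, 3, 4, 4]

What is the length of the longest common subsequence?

Let dp[i][j] be the LCS length of the first i values of A and the first j values of B. dp[i][j] = dp[i-1][j-1]+1 when the i-th and j-th values match, else max(dp[i-1][j], dp[i][j-1]).
    ·  6  5  5  5  3  4  4
 ·  0  0  0  0  0  0  0  0
 4  0  0  0  0  0  0  1  1
 6  0  1  1  1  1  1  1  1
 6  0  1  1  1  1  1  1  1
 4  0  1  1  1  1  1  2  2
 3  0  1  1  1  1  2  2  2
 4  0  1  1  1  1  2  3  3
 4  0  1  1  1  1  2  3  4
 3  0  1  1  1  1  2  3  4
 4  0  1  1  1  1  2  3  4
 4  0  1  1  1  1  2  3  4
 6  0  1  1  1  1  2  3  4
dp[11][7] = 4. One LCS (by backtracking along matches): 6, 3, 4, 4.

4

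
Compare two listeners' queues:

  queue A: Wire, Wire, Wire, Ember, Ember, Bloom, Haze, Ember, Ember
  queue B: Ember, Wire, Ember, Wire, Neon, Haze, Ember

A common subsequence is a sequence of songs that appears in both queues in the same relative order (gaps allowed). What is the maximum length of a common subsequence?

4

Match Wire at queue A[1]=queue B[2], Wire at queue A[2]=queue B[4], Haze at queue A[7]=queue B[6], Ember at queue A[9]=queue B[7] — 4 songs in the same relative order in both, and the DP table's final entry dp[9][7] is also 4, so no common subsequence is longer.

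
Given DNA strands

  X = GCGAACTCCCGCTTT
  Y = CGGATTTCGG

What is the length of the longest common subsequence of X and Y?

Pick G at X[1]=Y[2]; then G at X[3]=Y[3]; then A at X[4]=Y[4]; then T at X[7]=Y[7]; then C at X[8]=Y[8]; then G at X[11]=Y[10]; all 6 bases appear in both, in order. dp[15][10] = 6 confirms this is the maximum.

6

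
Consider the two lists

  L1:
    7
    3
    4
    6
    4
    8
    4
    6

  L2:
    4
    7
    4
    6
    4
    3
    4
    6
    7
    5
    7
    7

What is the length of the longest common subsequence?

Let dp[i][j] be the LCS length of the first i values of L1 and the first j values of L2. dp[i][j] = dp[i-1][j-1]+1 when the i-th and j-th values match, else max(dp[i-1][j], dp[i][j-1]).
    ·  4  7  4  6  4  3  4  6  7  5  7  7
 ·  0  0  0  0  0  0  0  0  0  0  0  0  0
 7  0  0  1  1  1  1  1  1  1  1  1  1  1
 3  0  0  1  1  1  1  2  2  2  2  2  2  2
 4  0  1  1  2  2  2  2  3  3  3  3  3  3
 6  0  1  1  2  3  3  3  3  4  4  4  4  4
 4  0  1  1  2  3  4  4  4  4  4  4  4  4
 8  0  1  1  2  3  4  4  4  4  4  4  4  4
 4  0  1  1  2  3  4  4  5  5  5  5  5  5
 6  0  1  1  2  3  4  4  5  6  6  6  6  6
dp[8][12] = 6. One LCS (by backtracking along matches): 7, 4, 6, 4, 4, 6.

6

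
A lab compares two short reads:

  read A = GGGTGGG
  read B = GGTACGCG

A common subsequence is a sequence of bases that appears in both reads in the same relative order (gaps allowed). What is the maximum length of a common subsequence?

Match G [2,1], then G [3,2], then T [4,3], then G [5,6], then G [7,8] — 5 bases in the same relative order in both, and the DP table's final entry dp[7][8] is also 5, so no common subsequence is longer.

5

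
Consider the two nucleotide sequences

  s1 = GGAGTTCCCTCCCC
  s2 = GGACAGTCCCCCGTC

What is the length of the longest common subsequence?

11

Match G at s1[1]=s2[1], then G at s1[2]=s2[2], then A at s1[3]=s2[5], then G at s1[4]=s2[6], then T at s1[6]=s2[7], then C at s1[7]=s2[8], then C at s1[8]=s2[9], then C at s1[9]=s2[10], then C at s1[11]=s2[11], then C at s1[12]=s2[12], then C at s1[14]=s2[15] — 11 bases in the same relative order in both. dp[14][15] = 11 confirms this is the maximum.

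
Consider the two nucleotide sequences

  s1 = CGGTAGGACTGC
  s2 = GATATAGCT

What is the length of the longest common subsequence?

6

Match G at s1[2]=s2[1]; then T at s1[4]=s2[5]; then A at s1[5]=s2[6]; then G at s1[7]=s2[7]; then C at s1[9]=s2[8]; then T at s1[10]=s2[9] — 6 bases in the same relative order in both, and the DP table's final entry dp[12][9] is also 6, so no common subsequence is longer.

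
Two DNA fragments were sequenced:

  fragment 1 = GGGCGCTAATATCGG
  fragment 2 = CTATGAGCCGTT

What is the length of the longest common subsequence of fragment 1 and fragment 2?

7

One common subsequence of length 7: C at fragment 1[6]=fragment 2[1]; then T at fragment 1[7]=fragment 2[2]; then A at fragment 1[9]=fragment 2[3]; then T at fragment 1[10]=fragment 2[4]; then A at fragment 1[11]=fragment 2[6]; then C at fragment 1[13]=fragment 2[9]; then G at fragment 1[14]=fragment 2[10]. Since dp[15][12] = 7, nothing longer is possible.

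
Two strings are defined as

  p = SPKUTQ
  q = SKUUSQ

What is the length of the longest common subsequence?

Match S (p #1, q #1) → K (p #3, q #2) → U (p #4, q #4) → Q (p #6, q #6) — 4 characters in the same relative order in both. dp[6][6] = 4 confirms this is the maximum.

4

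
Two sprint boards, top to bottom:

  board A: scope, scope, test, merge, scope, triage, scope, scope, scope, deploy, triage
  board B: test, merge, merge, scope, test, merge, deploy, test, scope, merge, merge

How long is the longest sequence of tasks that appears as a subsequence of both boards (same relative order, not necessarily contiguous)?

4

One common subsequence of length 4: scope at board A[2]=board B[4]; then test at board A[3]=board B[5]; then merge at board A[4]=board B[6]; then scope at board A[5]=board B[9], and the DP table's final entry dp[11][11] is also 4, so no common subsequence is longer.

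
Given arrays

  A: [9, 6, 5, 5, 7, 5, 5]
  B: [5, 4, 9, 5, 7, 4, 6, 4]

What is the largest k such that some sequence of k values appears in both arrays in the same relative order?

Let dp[i][j] be the LCS length of the first i values of A and the first j values of B. dp[i][j] = dp[i-1][j-1]+1 when the i-th and j-th values match, else max(dp[i-1][j], dp[i][j-1]).
    ·  5  4  9  5  7  4  6  4
 ·  0  0  0  0  0  0  0  0  0
 9  0  0  0  1  1  1  1  1  1
 6  0  0  0  1  1  1  1  2  2
 5  0  1  1  1  2  2  2  2  2
 5  0  1  1  1  2  2  2  2  2
 7  0  1  1  1  2  3  3  3  3
 5  0  1  1  1  2  3  3  3  3
 5  0  1  1  1  2  3  3  3  3
dp[7][8] = 3. One LCS (by backtracking along matches): 9, 5, 7.

3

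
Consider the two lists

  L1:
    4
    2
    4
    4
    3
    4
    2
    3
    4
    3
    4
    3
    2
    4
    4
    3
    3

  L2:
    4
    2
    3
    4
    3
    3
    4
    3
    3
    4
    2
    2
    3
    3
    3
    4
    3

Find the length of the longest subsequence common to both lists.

One common subsequence of length 12: 4 (L1 #1, L2 #1); then 2 (L1 #2, L2 #2); then 4 (L1 #3, L2 #4); then 4 (L1 #4, L2 #7); then 3 (L1 #5, L2 #9); then 4 (L1 #6, L2 #10); then 2 (L1 #7, L2 #12); then 3 (L1 #8, L2 #13); then 3 (L1 #10, L2 #14); then 3 (L1 #12, L2 #15); then 4 (L1 #15, L2 #16); then 3 (L1 #17, L2 #17). dp[17][17] = 12 confirms this is the maximum.

12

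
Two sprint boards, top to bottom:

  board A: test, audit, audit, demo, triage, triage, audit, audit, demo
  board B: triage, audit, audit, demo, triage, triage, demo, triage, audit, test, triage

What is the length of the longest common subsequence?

One common subsequence of length 6: audit at board A[2]=board B[2], audit at board A[3]=board B[3], demo at board A[4]=board B[4], triage at board A[5]=board B[6], triage at board A[6]=board B[8], audit at board A[7]=board B[9]. Since dp[9][11] = 6, nothing longer is possible.

6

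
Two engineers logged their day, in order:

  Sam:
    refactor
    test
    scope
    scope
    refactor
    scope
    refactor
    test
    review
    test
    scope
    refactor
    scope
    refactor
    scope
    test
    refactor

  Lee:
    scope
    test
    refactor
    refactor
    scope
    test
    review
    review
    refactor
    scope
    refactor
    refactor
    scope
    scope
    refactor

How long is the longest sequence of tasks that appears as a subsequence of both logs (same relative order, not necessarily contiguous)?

One common subsequence of length 10: refactor at Sam[1]=Lee[3]; then refactor at Sam[5]=Lee[4]; then scope at Sam[6]=Lee[5]; then test at Sam[8]=Lee[6]; then review at Sam[9]=Lee[8]; then scope at Sam[11]=Lee[10]; then refactor at Sam[12]=Lee[12]; then scope at Sam[13]=Lee[13]; then scope at Sam[15]=Lee[14]; then refactor at Sam[17]=Lee[15]. The LCS DP gives dp[17][15] = 10, so this is optimal.

10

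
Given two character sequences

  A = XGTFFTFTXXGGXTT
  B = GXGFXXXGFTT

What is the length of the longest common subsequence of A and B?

8

One common subsequence of length 8: X (A #1, B #2), G (A #2, B #3), F (A #4, B #4), X (A #9, B #6), X (A #10, B #7), G (A #11, B #8), T (A #14, B #10), T (A #15, B #11), and the DP table's final entry dp[15][11] is also 8, so no common subsequence is longer.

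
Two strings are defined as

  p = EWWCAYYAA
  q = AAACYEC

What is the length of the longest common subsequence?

Pick A [5,1]; then A [8,2]; then A [9,3]; all 3 characters appear in both, in order. dp[9][7] = 3 confirms this is the maximum.

3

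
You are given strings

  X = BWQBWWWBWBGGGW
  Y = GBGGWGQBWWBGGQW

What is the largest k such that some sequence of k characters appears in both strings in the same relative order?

One common subsequence of length 10: B [1,2] → W [2,5] → Q [3,7] → B [4,8] → W [7,9] → W [9,10] → B [10,11] → G [11,12] → G [12,13] → W [14,15]. The LCS DP gives dp[14][15] = 10, so this is optimal.

10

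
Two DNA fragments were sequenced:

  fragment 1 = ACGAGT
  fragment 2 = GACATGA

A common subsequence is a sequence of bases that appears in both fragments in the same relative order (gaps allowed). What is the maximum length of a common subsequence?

Match A (fragment 1 #1, fragment 2 #2), then C (fragment 1 #2, fragment 2 #3), then G (fragment 1 #3, fragment 2 #6), then A (fragment 1 #4, fragment 2 #7) — 4 bases in the same relative order in both, and the DP table's final entry dp[6][7] is also 4, so no common subsequence is longer.

4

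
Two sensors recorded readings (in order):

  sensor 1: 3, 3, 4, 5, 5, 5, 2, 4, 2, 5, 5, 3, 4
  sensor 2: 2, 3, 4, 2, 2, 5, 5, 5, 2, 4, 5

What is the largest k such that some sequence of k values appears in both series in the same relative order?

8

Match 3 (sensor 1 #2, sensor 2 #2); then 4 (sensor 1 #3, sensor 2 #3); then 5 (sensor 1 #4, sensor 2 #6); then 5 (sensor 1 #5, sensor 2 #7); then 5 (sensor 1 #6, sensor 2 #8); then 2 (sensor 1 #7, sensor 2 #9); then 4 (sensor 1 #8, sensor 2 #10); then 5 (sensor 1 #11, sensor 2 #11) — 8 values in the same relative order in both, and the DP table's final entry dp[13][11] is also 8, so no common subsequence is longer.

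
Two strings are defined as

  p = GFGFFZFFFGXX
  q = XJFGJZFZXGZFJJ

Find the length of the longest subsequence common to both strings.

5

Pick G at p[1]=q[4], F at p[2]=q[7], G at p[3]=q[10], Z at p[6]=q[11], F at p[7]=q[12]; all 5 characters appear in both, in order. Since dp[12][14] = 5, nothing longer is possible.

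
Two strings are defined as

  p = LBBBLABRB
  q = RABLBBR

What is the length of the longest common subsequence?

Let dp[i][j] be the LCS length of the first i characters of p and the first j characters of q. dp[i][j] = dp[i-1][j-1]+1 when the i-th and j-th characters match, else max(dp[i-1][j], dp[i][j-1]).
    ·  R  A  B  L  B  B  R
 ·  0  0  0  0  0  0  0  0
 L  0  0  0  0  1  1  1  1
 B  0  0  0  1  1  2  2  2
 B  0  0  0  1  1  2  3  3
 B  0  0  0  1  1  2  3  3
 L  0  0  0  1  2  2  3  3
 A  0  0  1  1  2  2  3  3
 B  0  0  1  2  2  3  3  3
 R  0  1  1  2  2  3  3  4
 B  0  1  1  2  2  3  4  4
dp[9][7] = 4. One LCS (by backtracking along matches): LBBR.

4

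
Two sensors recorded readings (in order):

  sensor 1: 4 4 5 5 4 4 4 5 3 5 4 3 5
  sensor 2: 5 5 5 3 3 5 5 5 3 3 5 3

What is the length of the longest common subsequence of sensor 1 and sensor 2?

7

Match 5 at sensor 1[3]=sensor 2[1], 5 at sensor 1[4]=sensor 2[2], 5 at sensor 1[8]=sensor 2[3], 3 at sensor 1[9]=sensor 2[5], 5 at sensor 1[10]=sensor 2[8], 3 at sensor 1[12]=sensor 2[10], 5 at sensor 1[13]=sensor 2[11] — 7 values in the same relative order in both, and the DP table's final entry dp[13][12] is also 7, so no common subsequence is longer.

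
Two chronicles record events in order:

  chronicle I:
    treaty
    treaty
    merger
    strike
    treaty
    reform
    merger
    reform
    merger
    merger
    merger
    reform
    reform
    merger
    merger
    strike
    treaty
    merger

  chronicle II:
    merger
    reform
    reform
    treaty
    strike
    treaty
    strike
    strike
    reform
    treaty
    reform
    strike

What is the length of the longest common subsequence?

6

One common subsequence of length 6: treaty (chronicle I #1, chronicle II #4), treaty (chronicle I #2, chronicle II #6), strike (chronicle I #4, chronicle II #8), treaty (chronicle I #5, chronicle II #10), reform (chronicle I #13, chronicle II #11), strike (chronicle I #16, chronicle II #12), and the DP table's final entry dp[18][12] is also 6, so no common subsequence is longer.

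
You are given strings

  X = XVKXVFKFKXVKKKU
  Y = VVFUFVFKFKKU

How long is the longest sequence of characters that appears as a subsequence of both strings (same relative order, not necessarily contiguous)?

Taking V at X[2]=Y[1]; then V at X[5]=Y[2]; then F at X[6]=Y[3]; then F at X[8]=Y[5]; then V at X[11]=Y[6]; then K at X[12]=Y[8]; then K at X[13]=Y[10]; then K at X[14]=Y[11]; then U at X[15]=Y[12] gives a common subsequence of length 9. The LCS DP gives dp[15][12] = 9, so this is optimal.

9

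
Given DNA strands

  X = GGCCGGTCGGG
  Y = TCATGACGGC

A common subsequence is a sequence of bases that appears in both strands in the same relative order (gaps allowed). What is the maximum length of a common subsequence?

Taking G at X[1]=Y[5]; then C at X[4]=Y[7]; then G at X[5]=Y[8]; then G at X[6]=Y[9]; then C at X[8]=Y[10] gives a common subsequence of length 5. Since dp[11][10] = 5, nothing longer is possible.

5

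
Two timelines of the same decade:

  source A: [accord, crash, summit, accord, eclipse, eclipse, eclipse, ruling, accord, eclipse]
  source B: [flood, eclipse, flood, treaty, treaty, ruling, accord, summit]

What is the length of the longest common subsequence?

One common subsequence of length 3: eclipse at source A[5]=source B[2], ruling at source A[8]=source B[6], accord at source A[9]=source B[7]. dp[10][8] = 3 confirms this is the maximum.

3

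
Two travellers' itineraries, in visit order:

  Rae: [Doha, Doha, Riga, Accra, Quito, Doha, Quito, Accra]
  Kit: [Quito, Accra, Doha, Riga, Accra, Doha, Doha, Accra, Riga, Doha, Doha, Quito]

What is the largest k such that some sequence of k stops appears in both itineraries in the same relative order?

5

Pick Doha (Rae #1, Kit #6) → Doha (Rae #2, Kit #7) → Riga (Rae #3, Kit #9) → Doha (Rae #6, Kit #11) → Quito (Rae #7, Kit #12); all 5 stops appear in both, in order. The LCS DP gives dp[8][12] = 5, so this is optimal.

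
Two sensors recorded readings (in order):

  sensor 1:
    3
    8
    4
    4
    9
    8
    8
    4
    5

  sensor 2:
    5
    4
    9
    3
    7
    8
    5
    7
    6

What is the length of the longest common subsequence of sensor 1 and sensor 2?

Let dp[i][j] be the LCS length of the first i values of sensor 1 and the first j values of sensor 2. dp[i][j] = dp[i-1][j-1]+1 when the i-th and j-th values match, else max(dp[i-1][j], dp[i][j-1]).
    ·  5  4  9  3  7  8  5  7  6
 ·  0  0  0  0  0  0  0  0  0  0
 3  0  0  0  0  1  1  1  1  1  1
 8  0  0  0  0  1  1  2  2  2  2
 4  0  0  1  1  1  1  2  2  2  2
 4  0  0  1  1  1  1  2  2  2  2
 9  0  0  1  2  2  2  2  2  2  2
 8  0  0  1  2  2  2  3  3  3  3
 8  0  0  1  2  2  2  3  3  3  3
 4  0  0  1  2  2  2  3  3  3  3
 5  0  1  1  2  2  2  3  4  4  4
dp[9][9] = 4. One LCS (by backtracking along matches): 4, 9, 8, 5.

4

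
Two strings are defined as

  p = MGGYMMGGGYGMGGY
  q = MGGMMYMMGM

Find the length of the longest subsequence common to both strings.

8

Pick M [1,1]; then G [2,2]; then G [3,3]; then Y [4,6]; then M [5,7]; then M [6,8]; then G [11,9]; then M [12,10]; all 8 characters appear in both, in order. dp[15][10] = 8 confirms this is the maximum.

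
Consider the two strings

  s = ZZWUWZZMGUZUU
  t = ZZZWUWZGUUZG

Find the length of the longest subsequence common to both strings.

9

Match Z (s #1, t #2), then Z (s #2, t #3), then W (s #3, t #4), then U (s #4, t #5), then W (s #5, t #6), then Z (s #7, t #7), then G (s #9, t #8), then U (s #10, t #10), then Z (s #11, t #11) — 9 characters in the same relative order in both, and the DP table's final entry dp[13][12] is also 9, so no common subsequence is longer.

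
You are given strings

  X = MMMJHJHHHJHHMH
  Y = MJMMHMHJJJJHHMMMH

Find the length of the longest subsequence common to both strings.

Taking M at X[1]=Y[3], then M at X[2]=Y[4], then M at X[3]=Y[6], then J at X[4]=Y[9], then J at X[6]=Y[10], then J at X[10]=Y[11], then H at X[11]=Y[12], then H at X[12]=Y[13], then M at X[13]=Y[16], then H at X[14]=Y[17] gives a common subsequence of length 10, and the DP table's final entry dp[14][17] is also 10, so no common subsequence is longer.

10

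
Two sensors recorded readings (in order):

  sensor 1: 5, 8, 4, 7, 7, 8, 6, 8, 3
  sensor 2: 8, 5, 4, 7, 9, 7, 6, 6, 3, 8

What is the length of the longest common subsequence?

6

Let dp[i][j] be the LCS length of the first i values of sensor 1 and the first j values of sensor 2. dp[i][j] = dp[i-1][j-1]+1 when the i-th and j-th values match, else max(dp[i-1][j], dp[i][j-1]).
    ·  8  5  4  7  9  7  6  6  3  8
 ·  0  0  0  0  0  0  0  0  0  0  0
 5  0  0  1  1  1  1  1  1  1  1  1
 8  0  1  1  1  1  1  1  1  1  1  2
 4  0  1  1  2  2  2  2  2  2  2  2
 7  0  1  1  2  3  3  3  3  3  3  3
 7  0  1  1  2  3  3  4  4  4  4  4
 8  0  1  1  2  3  3  4  4  4  4  5
 6  0  1  1  2  3  3  4  5  5  5  5
 8  0  1  1  2  3  3  4  5  5  5  6
 3  0  1  1  2  3  3  4  5  5  6  6
dp[9][10] = 6. One LCS (by backtracking along matches): 5, 4, 7, 7, 6, 8.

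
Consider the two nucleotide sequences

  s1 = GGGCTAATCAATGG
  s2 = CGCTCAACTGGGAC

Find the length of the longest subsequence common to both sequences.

Taking G (s1 #3, s2 #2); then C (s1 #4, s2 #3); then T (s1 #5, s2 #4); then A (s1 #6, s2 #6); then A (s1 #7, s2 #7); then C (s1 #9, s2 #8); then T (s1 #12, s2 #9); then G (s1 #13, s2 #11); then G (s1 #14, s2 #12) gives a common subsequence of length 9, and the DP table's final entry dp[14][14] is also 9, so no common subsequence is longer.

9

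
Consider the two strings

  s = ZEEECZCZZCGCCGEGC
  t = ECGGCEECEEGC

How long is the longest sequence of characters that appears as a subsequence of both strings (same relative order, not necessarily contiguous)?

8

Taking E (s #4, t #1), C (s #5, t #2), G (s #11, t #4), C (s #12, t #5), C (s #13, t #8), E (s #15, t #10), G (s #16, t #11), C (s #17, t #12) gives a common subsequence of length 8. The LCS DP gives dp[17][12] = 8, so this is optimal.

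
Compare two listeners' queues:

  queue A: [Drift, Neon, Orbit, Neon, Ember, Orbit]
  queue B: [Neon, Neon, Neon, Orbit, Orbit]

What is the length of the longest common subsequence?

3

Match Neon (queue A #2, queue B #3), Orbit (queue A #3, queue B #4), Orbit (queue A #6, queue B #5) — 3 songs in the same relative order in both. The LCS DP gives dp[6][5] = 3, so this is optimal.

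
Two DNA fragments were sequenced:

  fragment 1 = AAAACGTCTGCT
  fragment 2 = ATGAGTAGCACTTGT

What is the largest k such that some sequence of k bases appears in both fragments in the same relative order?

One common subsequence of length 9: A [1,1], A [2,4], A [3,7], A [4,10], C [5,11], T [7,12], T [9,13], G [10,14], T [12,15], and the DP table's final entry dp[12][15] is also 9, so no common subsequence is longer.

9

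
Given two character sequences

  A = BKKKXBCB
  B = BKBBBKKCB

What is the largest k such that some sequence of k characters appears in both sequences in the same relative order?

6

Pick B (A #1, B #1); then K (A #2, B #2); then K (A #3, B #6); then K (A #4, B #7); then C (A #7, B #8); then B (A #8, B #9); all 6 characters appear in both, in order, and the DP table's final entry dp[8][9] is also 6, so no common subsequence is longer.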